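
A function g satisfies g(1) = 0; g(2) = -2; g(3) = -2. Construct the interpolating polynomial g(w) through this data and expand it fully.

Newton's divided differences:
g[1,2] = (-2 - 0) / (2 - 1) = -2
g[2,3] = (-2 - (-2)) / (3 - 2) = 0
g[1,2,3] = (0 - (-2)) / (3 - 1) = 1
g(w) = (-2)·(w - 1) + 1·(w - 1)(w - 2)
Expanding: g(w) = w^2 - 5w + 4

g(w) = w^2 - 5w + 4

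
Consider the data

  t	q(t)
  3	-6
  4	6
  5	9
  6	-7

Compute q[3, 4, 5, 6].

-5/3

q[3,4] = (6 - (-6)) / (4 - 3) = 12
q[4,5] = (9 - 6) / (5 - 4) = 3
q[5,6] = (-7 - 9) / (6 - 5) = -16
q[3,4,5] = (3 - 12) / (5 - 3) = -9/2
q[4,5,6] = (-16 - 3) / (6 - 4) = -19/2
q[3,4,5,6] = (-19/2 - (-9/2)) / (6 - 3) = -5/3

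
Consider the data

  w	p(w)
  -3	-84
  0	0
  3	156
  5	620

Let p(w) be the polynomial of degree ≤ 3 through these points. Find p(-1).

-4

L_0(-1) = (-1)·(-4)·(-6)/[(-3)·(-6)·(-8)] = 1/6
L_1(-1) = (2)·(-4)·(-6)/[(3)·(-3)·(-5)] = 16/15
L_2(-1) = (2)·(-1)·(-6)/[(6)·(3)·(-2)] = -1/3
L_3(-1) = (2)·(-1)·(-4)/[(8)·(5)·(2)] = 1/10
Sum: (-84)·(1/6) + 0 + 156·(-1/3) + 620·(1/10) = -4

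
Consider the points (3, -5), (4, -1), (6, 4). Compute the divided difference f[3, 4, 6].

f[3,4] = (-1 - (-5)) / (4 - 3) = 4
f[4,6] = (4 - (-1)) / (6 - 4) = 5/2
f[3,4,6] = (5/2 - 4) / (6 - 3) = -1/2

-1/2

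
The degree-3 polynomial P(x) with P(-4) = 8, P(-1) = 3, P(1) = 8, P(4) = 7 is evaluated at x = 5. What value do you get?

1/5

Evaluate each Lagrange basis at x = 5:
L_0(5) = (6)·(4)·(1)/[(-3)·(-5)·(-8)] = -1/5
L_1(5) = (9)·(4)·(1)/[(3)·(-2)·(-5)] = 6/5
L_2(5) = (9)·(6)·(1)/[(5)·(2)·(-3)] = -9/5
L_3(5) = (9)·(6)·(4)/[(8)·(5)·(3)] = 9/5
Sum: 8·(-1/5) + 3·(6/5) + 8·(-9/5) + 7·(9/5) = 1/5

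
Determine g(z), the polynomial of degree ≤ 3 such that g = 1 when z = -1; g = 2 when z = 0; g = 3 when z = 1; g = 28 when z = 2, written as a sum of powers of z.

L_0(z) = z(z - 1)(z - 2) / [-6] = -(1/6)z^3 + (1/2)z^2 - (1/3)z
L_1(z) = (z + 1)(z - 1)(z - 2) / [2] = (1/2)z^3 - z^2 - (1/2)z + 1
L_2(z) = (z + 1)z(z - 2) / [-2] = -(1/2)z^3 + (1/2)z^2 + z
L_3(z) = (z + 1)z(z - 1) / [6] = (1/6)z^3 - (1/6)z
g(z) = 1·L_0 + 2·L_1 + 3·L_2 + 28·L_3
  1·L_0(z) = -(1/6)z^3 + (1/2)z^2 - (1/3)z
  2·L_1(z) = z^3 - 2z^2 - z + 2
  3·L_2(z) = -(3/2)z^3 + (3/2)z^2 + 3z
  28·L_3(z) = (14/3)z^3 - (14/3)z
Adding term by term: 4z^3 - 3z + 2

g(z) = 4z^3 - 3z + 2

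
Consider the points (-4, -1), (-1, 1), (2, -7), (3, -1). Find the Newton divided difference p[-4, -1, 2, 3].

7/18

p[-4,-1] = (1 - (-1)) / (-1 - (-4)) = 2/3
p[-1,2] = (-7 - 1) / (2 - (-1)) = -8/3
p[2,3] = (-1 - (-7)) / (3 - 2) = 6
p[-4,-1,2] = (-8/3 - 2/3) / (2 - (-4)) = -5/9
p[-1,2,3] = (6 - (-8/3)) / (3 - (-1)) = 13/6
p[-4,-1,2,3] = (13/6 - (-5/9)) / (3 - (-4)) = 7/18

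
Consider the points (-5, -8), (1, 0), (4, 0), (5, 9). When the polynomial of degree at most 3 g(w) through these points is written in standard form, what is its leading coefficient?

259/1080

The leading coefficient equals the top divided difference g[-5,1,4,5].
g[-5,1] = (0 - (-8)) / (1 - (-5)) = 4/3
g[1,4] = (0 - 0) / (4 - 1) = 0
g[4,5] = (9 - 0) / (5 - 4) = 9
g[-5,1,4] = (0 - 4/3) / (4 - (-5)) = -4/27
g[1,4,5] = (9 - 0) / (5 - 1) = 9/4
g[-5,1,4,5] = (9/4 - (-4/27)) / (5 - (-5)) = 259/1080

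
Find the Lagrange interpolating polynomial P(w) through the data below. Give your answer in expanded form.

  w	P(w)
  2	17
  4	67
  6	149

P(w) = 4w^2 + w - 1

Build the Lagrange basis polynomials:
L_0(w) = (w - 4)(w - 6) / [8] = (1/8)w^2 - (5/4)w + 3
L_1(w) = (w - 2)(w - 6) / [-4] = -(1/4)w^2 + 2w - 3
L_2(w) = (w - 2)(w - 4) / [8] = (1/8)w^2 - (3/4)w + 1
P(w) = 17·L_0 + 67·L_1 + 149·L_2
  17·L_0(w) = (17/8)w^2 - (85/4)w + 51
  67·L_1(w) = -(67/4)w^2 + 134w - 201
  149·L_2(w) = (149/8)w^2 - (447/4)w + 149
Adding term by term: 4w^2 + w - 1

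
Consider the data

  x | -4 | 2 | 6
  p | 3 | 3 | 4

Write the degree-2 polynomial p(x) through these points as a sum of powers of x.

Build the Lagrange basis polynomials:
L_0(x) = (x - 2)(x - 6) / [60] = (1/60)x^2 - (2/15)x + 1/5
L_1(x) = (x + 4)(x - 6) / [-24] = -(1/24)x^2 + (1/12)x + 1
L_2(x) = (x + 4)(x - 2) / [40] = (1/40)x^2 + (1/20)x - 1/5
p(x) = 3·L_0 + 3·L_1 + 4·L_2
  3·L_0(x) = (1/20)x^2 - (2/5)x + 3/5
  3·L_1(x) = -(1/8)x^2 + (1/4)x + 3
  4·L_2(x) = (1/10)x^2 + (1/5)x - 4/5
Adding term by term: (1/40)x^2 + (1/20)x + 14/5

p(x) = (1/40)x^2 + (1/20)x + 14/5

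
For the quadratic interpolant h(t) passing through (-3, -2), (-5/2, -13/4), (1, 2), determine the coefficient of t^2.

The leading coefficient equals the top divided difference h[-3,-5/2,1].
h[-3,-5/2] = (-13/4 - (-2)) / (-5/2 - (-3)) = -5/2
h[-5/2,1] = (2 - (-13/4)) / (1 - (-5/2)) = 3/2
h[-3,-5/2,1] = (3/2 - (-5/2)) / (1 - (-3)) = 1

1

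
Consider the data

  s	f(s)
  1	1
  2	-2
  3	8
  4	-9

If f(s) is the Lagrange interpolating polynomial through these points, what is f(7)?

Evaluate each Lagrange basis at s = 7:
L_0(7) = (5)·(4)·(3)/[(-1)·(-2)·(-3)] = -10
L_1(7) = (6)·(4)·(3)/[(1)·(-1)·(-2)] = 36
L_2(7) = (6)·(5)·(3)/[(2)·(1)·(-1)] = -45
L_3(7) = (6)·(5)·(4)/[(3)·(2)·(1)] = 20
Sum: 1·(-10) + (-2)·(36) + 8·(-45) + (-9)·(20) = -622

-622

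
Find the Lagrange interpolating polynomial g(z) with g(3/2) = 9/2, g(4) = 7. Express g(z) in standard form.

Build the Lagrange basis polynomials:
L_0(z) = (z - 4) / [-5/2] = -(2/5)z + 8/5
L_1(z) = (z - 3/2) / [5/2] = (2/5)z - 3/5
g(z) = (9/2)·L_0 + 7·L_1
  (9/2)·L_0(z) = -(9/5)z + 36/5
  7·L_1(z) = (14/5)z - 21/5
Adding term by term: z + 3

g(z) = z + 3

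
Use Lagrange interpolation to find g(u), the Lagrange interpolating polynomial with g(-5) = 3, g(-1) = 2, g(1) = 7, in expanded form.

Build the Lagrange basis polynomials:
L_0(u) = (u + 1)(u - 1) / [24] = (1/24)u^2 - 1/24
L_1(u) = (u + 5)(u - 1) / [-8] = -(1/8)u^2 - (1/2)u + 5/8
L_2(u) = (u + 5)(u + 1) / [12] = (1/12)u^2 + (1/2)u + 5/12
g(u) = 3·L_0 + 2·L_1 + 7·L_2
  3·L_0(u) = (1/8)u^2 - 1/8
  2·L_1(u) = -(1/4)u^2 - u + 5/4
  7·L_2(u) = (7/12)u^2 + (7/2)u + 35/12
Adding term by term: (11/24)u^2 + (5/2)u + 97/24

g(u) = (11/24)u^2 + (5/2)u + 97/24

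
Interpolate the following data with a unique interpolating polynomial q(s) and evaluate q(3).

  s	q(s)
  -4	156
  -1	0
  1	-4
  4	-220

L_0(3) = (4)·(2)·(-1)/[(-3)·(-5)·(-8)] = 1/15
L_1(3) = (7)·(2)·(-1)/[(3)·(-2)·(-5)] = -7/15
L_2(3) = (7)·(4)·(-1)/[(5)·(2)·(-3)] = 14/15
L_3(3) = (7)·(4)·(2)/[(8)·(5)·(3)] = 7/15
Sum: 156·(1/15) + 0 + (-4)·(14/15) + (-220)·(7/15) = -96

-96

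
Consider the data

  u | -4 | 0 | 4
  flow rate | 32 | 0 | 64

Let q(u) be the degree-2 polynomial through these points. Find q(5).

95

Evaluate each Lagrange basis at u = 5:
L_0(5) = (5)·(1)/[(-4)·(-8)] = 5/32
L_1(5) = (9)·(1)/[(4)·(-4)] = -9/16
L_2(5) = (9)·(5)/[(8)·(4)] = 45/32
Sum: 32·(5/32) + 0 + 64·(45/32) = 95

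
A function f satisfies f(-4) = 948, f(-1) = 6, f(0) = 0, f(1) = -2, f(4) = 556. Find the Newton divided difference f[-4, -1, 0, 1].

f[-4,-1] = (6 - 948) / (-1 - (-4)) = -314
f[-1,0] = (0 - 6) / (0 - (-1)) = -6
f[0,1] = (-2 - 0) / (1 - 0) = -2
f[-4,-1,0] = (-6 - (-314)) / (0 - (-4)) = 77
f[-1,0,1] = (-2 - (-6)) / (1 - (-1)) = 2
f[-4,-1,0,1] = (2 - 77) / (1 - (-4)) = -15

-15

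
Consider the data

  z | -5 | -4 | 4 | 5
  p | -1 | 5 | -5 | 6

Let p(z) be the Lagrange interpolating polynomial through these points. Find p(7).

L_0(7) = (11)·(3)·(2)/[(-1)·(-9)·(-10)] = -11/15
L_1(7) = (12)·(3)·(2)/[(1)·(-8)·(-9)] = 1
L_2(7) = (12)·(11)·(2)/[(9)·(8)·(-1)] = -11/3
L_3(7) = (12)·(11)·(3)/[(10)·(9)·(1)] = 22/5
Sum: (-1)·(-11/15) + 5·(1) + (-5)·(-11/3) + 6·(22/5) = 757/15

757/15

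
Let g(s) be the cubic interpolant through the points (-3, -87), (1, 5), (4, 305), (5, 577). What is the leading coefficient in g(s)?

L_0(s) = (s - 1)(s - 4)(s - 5) / [-224] = -(1/224)s^3 + (5/112)s^2 - (29/224)s + 5/56
L_1(s) = (s + 3)(s - 4)(s - 5) / [48] = (1/48)s^3 - (1/8)s^2 - (7/48)s + 5/4
L_2(s) = (s + 3)(s - 1)(s - 5) / [-21] = -(1/21)s^3 + (1/7)s^2 + (13/21)s - 5/7
L_3(s) = (s + 3)(s - 1)(s - 4) / [32] = (1/32)s^3 - (1/16)s^2 - (11/32)s + 3/8
g(s) = (-87)·L_0 + 5·L_1 + 305·L_2 + 577·L_3
Only the coefficient of s^3 is needed; take it from each L_i and combine:
(-87)·(-1/224) + 5·(1/48) + 305·(-1/21) + 577·(1/32) = 4

4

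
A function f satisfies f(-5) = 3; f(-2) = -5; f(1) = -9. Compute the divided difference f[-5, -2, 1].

2/9

f[-5,-2] = (-5 - 3) / (-2 - (-5)) = -8/3
f[-2,1] = (-9 - (-5)) / (1 - (-2)) = -4/3
f[-5,-2,1] = (-4/3 - (-8/3)) / (1 - (-5)) = 2/9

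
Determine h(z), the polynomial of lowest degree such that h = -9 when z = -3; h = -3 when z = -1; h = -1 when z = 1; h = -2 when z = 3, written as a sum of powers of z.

h(z) = (1/48)z^3 - (7/16)z^2 + (47/48)z - 25/16

Newton's divided differences:
h[-3,-1] = (-3 - (-9)) / (-1 - (-3)) = 3
h[-1,1] = (-1 - (-3)) / (1 - (-1)) = 1
h[1,3] = (-2 - (-1)) / (3 - 1) = -1/2
h[-3,-1,1] = (1 - 3) / (1 - (-3)) = -1/2
h[-1,1,3] = (-1/2 - 1) / (3 - (-1)) = -3/8
h[-3,-1,1,3] = (-3/8 - (-1/2)) / (3 - (-3)) = 1/48
h(z) = -9 + 3·(z + 3) + (-1/2)·(z + 3)(z + 1) + (1/48)·(z + 3)(z + 1)(z - 1)
Expanding: h(z) = (1/48)z^3 - (7/16)z^2 + (47/48)z - 25/16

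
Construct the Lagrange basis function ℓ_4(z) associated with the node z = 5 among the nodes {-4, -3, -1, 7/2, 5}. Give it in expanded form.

ℓ_4(z) = (1/648)z^4 + (1/144)z^3 - (1/72)z^2 - (109/1296)z - 7/108

ℓ_4(z) = (z + 4)(z + 3)(z + 1)(z - 7/2) / [(9)·(8)·(6)·(3/2)]
       = (z^4 + (9/2)z^3 - 9z^2 - (109/2)z - 42) / (648)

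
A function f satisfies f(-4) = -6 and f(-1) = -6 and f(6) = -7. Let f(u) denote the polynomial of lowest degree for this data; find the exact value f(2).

Using Newton's divided-difference form:
f[-4,-1] = (-6 - (-6)) / (-1 - (-4)) = 0
f[-1,6] = (-7 - (-6)) / (6 - (-1)) = -1/7
f[-4,-1,6] = (-1/7 - 0) / (6 - (-4)) = -1/70
f(2) = -6 + 0·(6) + (-1/70)·(6)·(3) = -219/35

-219/35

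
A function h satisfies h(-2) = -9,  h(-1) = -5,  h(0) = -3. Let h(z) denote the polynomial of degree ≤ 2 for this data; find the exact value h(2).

Evaluate each Lagrange basis at z = 2:
L_0(2) = (3)·(2)/[(-1)·(-2)] = 3
L_1(2) = (4)·(2)/[(1)·(-1)] = -8
L_2(2) = (4)·(3)/[(2)·(1)] = 6
Sum: (-9)·(3) + (-5)·(-8) + (-3)·(6) = -5

-5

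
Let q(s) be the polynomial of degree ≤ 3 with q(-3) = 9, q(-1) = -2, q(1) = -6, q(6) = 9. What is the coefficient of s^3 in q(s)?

The leading coefficient equals the top divided difference q[-3,-1,1,6].
q[-3,-1] = (-2 - 9) / (-1 - (-3)) = -11/2
q[-1,1] = (-6 - (-2)) / (1 - (-1)) = -2
q[1,6] = (9 - (-6)) / (6 - 1) = 3
q[-3,-1,1] = (-2 - (-11/2)) / (1 - (-3)) = 7/8
q[-1,1,6] = (3 - (-2)) / (6 - (-1)) = 5/7
q[-3,-1,1,6] = (5/7 - 7/8) / (6 - (-3)) = -1/56

-1/56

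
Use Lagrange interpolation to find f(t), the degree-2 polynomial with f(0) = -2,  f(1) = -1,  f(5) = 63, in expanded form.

f(t) = 3t^2 - 2t - 2

Build the Lagrange basis polynomials:
L_0(t) = (t - 1)(t - 5) / [5] = (1/5)t^2 - (6/5)t + 1
L_1(t) = t(t - 5) / [-4] = -(1/4)t^2 + (5/4)t
L_2(t) = t(t - 1) / [20] = (1/20)t^2 - (1/20)t
f(t) = (-2)·L_0 + (-1)·L_1 + 63·L_2
  (-2)·L_0(t) = -(2/5)t^2 + (12/5)t - 2
  (-1)·L_1(t) = (1/4)t^2 - (5/4)t
  63·L_2(t) = (63/20)t^2 - (63/20)t
Adding term by term: 3t^2 - 2t - 2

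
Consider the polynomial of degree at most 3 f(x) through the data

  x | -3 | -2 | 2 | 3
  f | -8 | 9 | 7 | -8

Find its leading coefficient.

Build the Lagrange basis polynomials:
L_0(x) = (x + 2)(x - 2)(x - 3) / [-30] = -(1/30)x^3 + (1/10)x^2 + (2/15)x - 2/5
L_1(x) = (x + 3)(x - 2)(x - 3) / [20] = (1/20)x^3 - (1/10)x^2 - (9/20)x + 9/10
L_2(x) = (x + 3)(x + 2)(x - 3) / [-20] = -(1/20)x^3 - (1/10)x^2 + (9/20)x + 9/10
L_3(x) = (x + 3)(x + 2)(x - 2) / [30] = (1/30)x^3 + (1/10)x^2 - (2/15)x - 2/5
f(x) = (-8)·L_0 + 9·L_1 + 7·L_2 + (-8)·L_3
Only the coefficient of x^3 is needed; take it from each L_i and combine:
(-8)·(-1/30) + 9·(1/20) + 7·(-1/20) + (-8)·(1/30) = 1/10

1/10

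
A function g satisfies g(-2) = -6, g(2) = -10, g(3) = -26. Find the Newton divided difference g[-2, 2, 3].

g[-2,2] = (-10 - (-6)) / (2 - (-2)) = -1
g[2,3] = (-26 - (-10)) / (3 - 2) = -16
g[-2,2,3] = (-16 - (-1)) / (3 - (-2)) = -3

-3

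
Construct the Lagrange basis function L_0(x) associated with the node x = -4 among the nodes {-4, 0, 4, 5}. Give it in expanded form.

L_0(x) = x(x - 4)(x - 5) / [(-4)·(-8)·(-9)]
       = (x^3 - 9x^2 + 20x) / (-288)

L_0(x) = -(1/288)x^3 + (1/32)x^2 - (5/72)x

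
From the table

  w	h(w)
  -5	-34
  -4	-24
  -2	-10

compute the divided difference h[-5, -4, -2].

h[-5,-4] = (-24 - (-34)) / (-4 - (-5)) = 10
h[-4,-2] = (-10 - (-24)) / (-2 - (-4)) = 7
h[-5,-4,-2] = (7 - 10) / (-2 - (-5)) = -1

-1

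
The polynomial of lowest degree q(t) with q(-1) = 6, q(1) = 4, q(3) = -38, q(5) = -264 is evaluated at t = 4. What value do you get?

Evaluate each Lagrange basis at t = 4:
L_0(4) = (3)·(1)·(-1)/[(-2)·(-4)·(-6)] = 1/16
L_1(4) = (5)·(1)·(-1)/[(2)·(-2)·(-4)] = -5/16
L_2(4) = (5)·(3)·(-1)/[(4)·(2)·(-2)] = 15/16
L_3(4) = (5)·(3)·(1)/[(6)·(4)·(2)] = 5/16
Sum: 6·(1/16) + 4·(-5/16) + (-38)·(15/16) + (-264)·(5/16) = -119

-119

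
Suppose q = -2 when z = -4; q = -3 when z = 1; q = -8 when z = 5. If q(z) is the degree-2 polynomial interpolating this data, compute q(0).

Using Newton's divided-difference form:
q[-4,1] = (-3 - (-2)) / (1 - (-4)) = -1/5
q[1,5] = (-8 - (-3)) / (5 - 1) = -5/4
q[-4,1,5] = (-5/4 - (-1/5)) / (5 - (-4)) = -7/60
q(0) = -2 + (-1/5)·(4) + (-7/60)·(4)·(-1) = -7/3

-7/3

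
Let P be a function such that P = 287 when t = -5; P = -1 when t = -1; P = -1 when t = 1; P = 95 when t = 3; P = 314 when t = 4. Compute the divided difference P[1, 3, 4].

P[1,3] = (95 - (-1)) / (3 - 1) = 48
P[3,4] = (314 - 95) / (4 - 3) = 219
P[1,3,4] = (219 - 48) / (4 - 1) = 57

57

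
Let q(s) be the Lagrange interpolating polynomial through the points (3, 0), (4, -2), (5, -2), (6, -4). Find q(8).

L_0(8) = (4)·(3)·(2)/[(-1)·(-2)·(-3)] = -4
L_1(8) = (5)·(3)·(2)/[(1)·(-1)·(-2)] = 15
L_2(8) = (5)·(4)·(2)/[(2)·(1)·(-1)] = -20
L_3(8) = (5)·(4)·(3)/[(3)·(2)·(1)] = 10
Sum: 0 + (-2)·(15) + (-2)·(-20) + (-4)·(10) = -30

-30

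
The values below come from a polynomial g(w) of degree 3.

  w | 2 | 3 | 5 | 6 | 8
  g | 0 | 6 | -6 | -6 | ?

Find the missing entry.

The 4 known values determine g uniquely (degree ≤ 3).
L_0(8) = (5)·(3)·(2)/[(-1)·(-3)·(-4)] = -5/2
L_1(8) = (6)·(3)·(2)/[(1)·(-2)·(-3)] = 6
L_2(8) = (6)·(5)·(2)/[(3)·(2)·(-1)] = -10
L_3(8) = (6)·(5)·(3)/[(4)·(3)·(1)] = 15/2
Sum: 0 + 6·(6) + (-6)·(-10) + (-6)·(15/2) = 51

51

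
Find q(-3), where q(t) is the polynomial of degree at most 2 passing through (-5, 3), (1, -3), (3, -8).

Using Newton's divided-difference form:
q[-5,1] = (-3 - 3) / (1 - (-5)) = -1
q[1,3] = (-8 - (-3)) / (3 - 1) = -5/2
q[-5,1,3] = (-5/2 - (-1)) / (3 - (-5)) = -3/16
q(-3) = 3 + (-1)·(2) + (-3/16)·(2)·(-4) = 5/2

5/2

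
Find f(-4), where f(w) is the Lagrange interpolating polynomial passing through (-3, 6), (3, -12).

9

L_0(-4) = (-7)/[(-6)] = 7/6
L_1(-4) = (-1)/[(6)] = -1/6
Sum: 6·(7/6) + (-12)·(-1/6) = 9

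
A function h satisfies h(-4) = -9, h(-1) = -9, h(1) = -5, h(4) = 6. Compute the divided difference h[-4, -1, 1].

2/5

h[-4,-1] = (-9 - (-9)) / (-1 - (-4)) = 0
h[-1,1] = (-5 - (-9)) / (1 - (-1)) = 2
h[-4,-1,1] = (2 - 0) / (1 - (-4)) = 2/5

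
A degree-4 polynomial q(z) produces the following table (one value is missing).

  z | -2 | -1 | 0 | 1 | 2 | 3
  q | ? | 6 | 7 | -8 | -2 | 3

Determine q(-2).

The 5 known values determine q uniquely (degree ≤ 4).
Evaluate each Lagrange basis at z = -2:
L_0(-2) = (-2)·(-3)·(-4)·(-5)/[(-1)·(-2)·(-3)·(-4)] = 5
L_1(-2) = (-1)·(-3)·(-4)·(-5)/[(1)·(-1)·(-2)·(-3)] = -10
L_2(-2) = (-1)·(-2)·(-4)·(-5)/[(2)·(1)·(-1)·(-2)] = 10
L_3(-2) = (-1)·(-2)·(-3)·(-5)/[(3)·(2)·(1)·(-1)] = -5
L_4(-2) = (-1)·(-2)·(-3)·(-4)/[(4)·(3)·(2)·(1)] = 1
Sum: 6·(5) + 7·(-10) + (-8)·(10) + (-2)·(-5) + 3·(1) = -107

-107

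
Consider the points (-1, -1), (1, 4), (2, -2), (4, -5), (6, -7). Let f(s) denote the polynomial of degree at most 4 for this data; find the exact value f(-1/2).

4817/896

Evaluate each Lagrange basis at s = -1/2:
L_0(-1/2) = (-3/2)·(-5/2)·(-9/2)·(-13/2)/[(-2)·(-3)·(-5)·(-7)] = 117/224
L_1(-1/2) = (1/2)·(-5/2)·(-9/2)·(-13/2)/[(2)·(-1)·(-3)·(-5)] = 39/32
L_2(-1/2) = (1/2)·(-3/2)·(-9/2)·(-13/2)/[(3)·(1)·(-2)·(-4)] = -117/128
L_3(-1/2) = (1/2)·(-3/2)·(-5/2)·(-13/2)/[(5)·(3)·(2)·(-2)] = 13/64
L_4(-1/2) = (1/2)·(-3/2)·(-5/2)·(-9/2)/[(7)·(5)·(4)·(2)] = -27/896
Sum: (-1)·(117/224) + 4·(39/32) + (-2)·(-117/128) + (-5)·(13/64) + (-7)·(-27/896) = 4817/896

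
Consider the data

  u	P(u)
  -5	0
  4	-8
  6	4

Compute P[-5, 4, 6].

P[-5,4] = (-8 - 0) / (4 - (-5)) = -8/9
P[4,6] = (4 - (-8)) / (6 - 4) = 6
P[-5,4,6] = (6 - (-8/9)) / (6 - (-5)) = 62/99

62/99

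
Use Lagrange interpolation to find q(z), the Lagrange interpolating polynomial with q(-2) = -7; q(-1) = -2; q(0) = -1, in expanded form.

L_0(z) = (z + 1)z / [2] = (1/2)z^2 + (1/2)z
L_1(z) = (z + 2)z / [-1] = -z^2 - 2z
L_2(z) = (z + 2)(z + 1) / [2] = (1/2)z^2 + (3/2)z + 1
q(z) = (-7)·L_0 + (-2)·L_1 + (-1)·L_2
  (-7)·L_0(z) = -(7/2)z^2 - (7/2)z
  (-2)·L_1(z) = 2z^2 + 4z
  (-1)·L_2(z) = -(1/2)z^2 - (3/2)z - 1
Adding term by term: -2z^2 - z - 1

q(z) = -2z^2 - z - 1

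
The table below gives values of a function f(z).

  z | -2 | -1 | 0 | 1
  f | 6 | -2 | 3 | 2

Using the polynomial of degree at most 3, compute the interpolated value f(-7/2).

1343/16

Using Newton's divided-difference form:
f[-2,-1] = (-2 - 6) / (-1 - (-2)) = -8
f[-1,0] = (3 - (-2)) / (0 - (-1)) = 5
f[0,1] = (2 - 3) / (1 - 0) = -1
f[-2,-1,0] = (5 - (-8)) / (0 - (-2)) = 13/2
f[-1,0,1] = (-1 - 5) / (1 - (-1)) = -3
f[-2,-1,0,1] = (-3 - 13/2) / (1 - (-2)) = -19/6
f(-7/2) = 6 + (-8)·(-3/2) + (13/2)·(-3/2)·(-5/2) + (-19/6)·(-3/2)·(-5/2)·(-7/2) = 1343/16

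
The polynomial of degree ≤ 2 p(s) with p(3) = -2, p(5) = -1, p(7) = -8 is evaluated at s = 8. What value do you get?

-29/2

L_0(8) = (3)·(1)/[(-2)·(-4)] = 3/8
L_1(8) = (5)·(1)/[(2)·(-2)] = -5/4
L_2(8) = (5)·(3)/[(4)·(2)] = 15/8
Sum: (-2)·(3/8) + (-1)·(-5/4) + (-8)·(15/8) = -29/2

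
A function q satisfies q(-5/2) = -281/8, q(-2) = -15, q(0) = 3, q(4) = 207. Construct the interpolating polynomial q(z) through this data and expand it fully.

q(z) = 3z^3 + z^2 - z + 3

L_0(z) = (z + 2)z(z - 4) / [-65/8] = -(8/65)z^3 + (16/65)z^2 + (64/65)z
L_1(z) = (z + 5/2)z(z - 4) / [6] = (1/6)z^3 - (1/4)z^2 - (5/3)z
L_2(z) = (z + 5/2)(z + 2)(z - 4) / [-20] = -(1/20)z^3 - (1/40)z^2 + (13/20)z + 1
L_3(z) = (z + 5/2)(z + 2)z / [156] = (1/156)z^3 + (3/104)z^2 + (5/156)z
q(z) = (-281/8)·L_0 + (-15)·L_1 + 3·L_2 + 207·L_3
  (-281/8)·L_0(z) = (281/65)z^3 - (562/65)z^2 - (2248/65)z
  (-15)·L_1(z) = -(5/2)z^3 + (15/4)z^2 + 25z
  3·L_2(z) = -(3/20)z^3 - (3/40)z^2 + (39/20)z + 3
  207·L_3(z) = (69/52)z^3 + (621/104)z^2 + (345/52)z
Adding term by term: 3z^3 + z^2 - z + 3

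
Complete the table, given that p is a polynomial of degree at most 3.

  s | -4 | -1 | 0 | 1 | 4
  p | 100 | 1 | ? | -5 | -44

-4

The 4 known values determine p uniquely (degree ≤ 3).
Evaluate each Lagrange basis at s = 0:
L_0(0) = (1)·(-1)·(-4)/[(-3)·(-5)·(-8)] = -1/30
L_1(0) = (4)·(-1)·(-4)/[(3)·(-2)·(-5)] = 8/15
L_2(0) = (4)·(1)·(-4)/[(5)·(2)·(-3)] = 8/15
L_3(0) = (4)·(1)·(-1)/[(8)·(5)·(3)] = -1/30
Sum: 100·(-1/30) + 1·(8/15) + (-5)·(8/15) + (-44)·(-1/30) = -4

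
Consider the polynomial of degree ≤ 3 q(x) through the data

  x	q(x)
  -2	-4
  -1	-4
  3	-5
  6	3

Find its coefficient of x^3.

7/120

The leading coefficient equals the top divided difference q[-2,-1,3,6].
q[-2,-1] = (-4 - (-4)) / (-1 - (-2)) = 0
q[-1,3] = (-5 - (-4)) / (3 - (-1)) = -1/4
q[3,6] = (3 - (-5)) / (6 - 3) = 8/3
q[-2,-1,3] = (-1/4 - 0) / (3 - (-2)) = -1/20
q[-1,3,6] = (8/3 - (-1/4)) / (6 - (-1)) = 5/12
q[-2,-1,3,6] = (5/12 - (-1/20)) / (6 - (-2)) = 7/120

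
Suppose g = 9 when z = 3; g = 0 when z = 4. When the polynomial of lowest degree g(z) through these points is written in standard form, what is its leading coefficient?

-9

The leading coefficient equals the top divided difference g[3,4].
g[3,4] = (0 - 9) / (4 - 3) = -9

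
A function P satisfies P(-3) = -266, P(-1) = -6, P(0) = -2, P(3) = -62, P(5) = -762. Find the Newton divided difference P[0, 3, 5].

-66

P[0,3] = (-62 - (-2)) / (3 - 0) = -20
P[3,5] = (-762 - (-62)) / (5 - 3) = -350
P[0,3,5] = (-350 - (-20)) / (5 - 0) = -66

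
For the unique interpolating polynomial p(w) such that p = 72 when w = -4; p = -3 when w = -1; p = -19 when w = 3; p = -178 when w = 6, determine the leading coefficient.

-1

The leading coefficient equals the top divided difference p[-4,-1,3,6].
p[-4,-1] = (-3 - 72) / (-1 - (-4)) = -25
p[-1,3] = (-19 - (-3)) / (3 - (-1)) = -4
p[3,6] = (-178 - (-19)) / (6 - 3) = -53
p[-4,-1,3] = (-4 - (-25)) / (3 - (-4)) = 3
p[-1,3,6] = (-53 - (-4)) / (6 - (-1)) = -7
p[-4,-1,3,6] = (-7 - 3) / (6 - (-4)) = -1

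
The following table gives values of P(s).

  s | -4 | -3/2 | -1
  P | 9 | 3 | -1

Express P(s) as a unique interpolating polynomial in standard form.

Newton's divided differences:
P[-4,-3/2] = (3 - 9) / (-3/2 - (-4)) = -12/5
P[-3/2,-1] = (-1 - 3) / (-1 - (-3/2)) = -8
P[-4,-3/2,-1] = (-8 - (-12/5)) / (-1 - (-4)) = -28/15
P(s) = 9 + (-12/5)·(s + 4) + (-28/15)·(s + 4)(s + 3/2)
Expanding: P(s) = -(28/15)s^2 - (38/3)s - 59/5

P(s) = -(28/15)s^2 - (38/3)s - 59/5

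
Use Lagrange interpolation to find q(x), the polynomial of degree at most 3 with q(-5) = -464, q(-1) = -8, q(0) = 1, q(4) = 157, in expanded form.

q(x) = 3x^3 - 3x^2 + 3x + 1

Build the Lagrange basis polynomials:
L_0(x) = (x + 1)x(x - 4) / [-180] = -(1/180)x^3 + (1/60)x^2 + (1/45)x
L_1(x) = (x + 5)x(x - 4) / [20] = (1/20)x^3 + (1/20)x^2 - x
L_2(x) = (x + 5)(x + 1)(x - 4) / [-20] = -(1/20)x^3 - (1/10)x^2 + (19/20)x + 1
L_3(x) = (x + 5)(x + 1)x / [180] = (1/180)x^3 + (1/30)x^2 + (1/36)x
q(x) = (-464)·L_0 + (-8)·L_1 + 1·L_2 + 157·L_3
  (-464)·L_0(x) = (116/45)x^3 - (116/15)x^2 - (464/45)x
  (-8)·L_1(x) = -(2/5)x^3 - (2/5)x^2 + 8x
  1·L_2(x) = -(1/20)x^3 - (1/10)x^2 + (19/20)x + 1
  157·L_3(x) = (157/180)x^3 + (157/30)x^2 + (157/36)x
Adding term by term: 3x^3 - 3x^2 + 3x + 1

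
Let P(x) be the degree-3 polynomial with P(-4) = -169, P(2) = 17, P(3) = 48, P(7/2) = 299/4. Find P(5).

218

Evaluate each Lagrange basis at x = 5:
L_0(5) = (3)·(2)·(3/2)/[(-6)·(-7)·(-15/2)] = -1/35
L_1(5) = (9)·(2)·(3/2)/[(6)·(-1)·(-3/2)] = 3
L_2(5) = (9)·(3)·(3/2)/[(7)·(1)·(-1/2)] = -81/7
L_3(5) = (9)·(3)·(2)/[(15/2)·(3/2)·(1/2)] = 48/5
Sum: (-169)·(-1/35) + 17·(3) + 48·(-81/7) + 299/4·(48/5) = 218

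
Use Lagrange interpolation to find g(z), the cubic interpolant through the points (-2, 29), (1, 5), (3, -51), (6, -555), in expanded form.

Build the Lagrange basis polynomials:
L_0(z) = (z - 1)(z - 3)(z - 6) / [-120] = -(1/120)z^3 + (1/12)z^2 - (9/40)z + 3/20
L_1(z) = (z + 2)(z - 3)(z - 6) / [30] = (1/30)z^3 - (7/30)z^2 + 6/5
L_2(z) = (z + 2)(z - 1)(z - 6) / [-30] = -(1/30)z^3 + (1/6)z^2 + (4/15)z - 2/5
L_3(z) = (z + 2)(z - 1)(z - 3) / [120] = (1/120)z^3 - (1/60)z^2 - (1/24)z + 1/20
g(z) = 29·L_0 + 5·L_1 + (-51)·L_2 + (-555)·L_3
  29·L_0(z) = -(29/120)z^3 + (29/12)z^2 - (261/40)z + 87/20
  5·L_1(z) = (1/6)z^3 - (7/6)z^2 + 6
  (-51)·L_2(z) = (17/10)z^3 - (17/2)z^2 - (68/5)z + 102/5
  (-555)·L_3(z) = -(37/8)z^3 + (37/4)z^2 + (185/8)z - 111/4
Adding term by term: -3z^3 + 2z^2 + 3z + 3

g(z) = -3z^3 + 2z^2 + 3z + 3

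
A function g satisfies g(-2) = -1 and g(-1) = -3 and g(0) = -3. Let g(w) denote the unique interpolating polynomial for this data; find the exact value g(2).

3

Evaluate each Lagrange basis at w = 2:
L_0(2) = (3)·(2)/[(-1)·(-2)] = 3
L_1(2) = (4)·(2)/[(1)·(-1)] = -8
L_2(2) = (4)·(3)/[(2)·(1)] = 6
Sum: (-1)·(3) + (-3)·(-8) + (-3)·(6) = 3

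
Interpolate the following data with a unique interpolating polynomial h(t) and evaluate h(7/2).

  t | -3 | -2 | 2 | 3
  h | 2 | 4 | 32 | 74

Evaluate each Lagrange basis at t = 7/2:
L_0(7/2) = (11/2)·(3/2)·(1/2)/[(-1)·(-5)·(-6)] = -11/80
L_1(7/2) = (13/2)·(3/2)·(1/2)/[(1)·(-4)·(-5)] = 39/160
L_2(7/2) = (13/2)·(11/2)·(1/2)/[(5)·(4)·(-1)] = -143/160
L_3(7/2) = (13/2)·(11/2)·(3/2)/[(6)·(5)·(1)] = 143/80
Sum: 2·(-11/80) + 4·(39/160) + 32·(-143/160) + 74·(143/80) = 835/8

835/8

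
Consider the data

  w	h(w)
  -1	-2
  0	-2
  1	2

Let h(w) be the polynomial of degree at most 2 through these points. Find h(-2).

L_0(-2) = (-2)·(-3)/[(-1)·(-2)] = 3
L_1(-2) = (-1)·(-3)/[(1)·(-1)] = -3
L_2(-2) = (-1)·(-2)/[(2)·(1)] = 1
Sum: (-2)·(3) + (-2)·(-3) + 2·(1) = 2

2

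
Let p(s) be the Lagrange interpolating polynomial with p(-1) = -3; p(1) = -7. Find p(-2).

Evaluate each Lagrange basis at s = -2:
L_0(-2) = (-3)/[(-2)] = 3/2
L_1(-2) = (-1)/[(2)] = -1/2
Sum: (-3)·(3/2) + (-7)·(-1/2) = -1

-1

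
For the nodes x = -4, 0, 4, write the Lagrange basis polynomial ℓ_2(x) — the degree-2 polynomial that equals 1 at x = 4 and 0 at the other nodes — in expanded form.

ℓ_2(x) = (x + 4)x / [(8)·(4)]
       = (x^2 + 4x) / (32)

ℓ_2(x) = (1/32)x^2 + (1/8)x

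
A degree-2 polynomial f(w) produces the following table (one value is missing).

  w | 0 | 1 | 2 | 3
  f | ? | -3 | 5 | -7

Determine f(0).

-31

The 3 known values determine f uniquely (degree ≤ 2).
Evaluate each Lagrange basis at w = 0:
L_0(0) = (-2)·(-3)/[(-1)·(-2)] = 3
L_1(0) = (-1)·(-3)/[(1)·(-1)] = -3
L_2(0) = (-1)·(-2)/[(2)·(1)] = 1
Sum: (-3)·(3) + 5·(-3) + (-7)·(1) = -31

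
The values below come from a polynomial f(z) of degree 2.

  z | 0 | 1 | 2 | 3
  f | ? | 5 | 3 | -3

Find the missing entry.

3

The 3 known values determine f uniquely (degree ≤ 2).
Evaluate each Lagrange basis at z = 0:
L_0(0) = (-2)·(-3)/[(-1)·(-2)] = 3
L_1(0) = (-1)·(-3)/[(1)·(-1)] = -3
L_2(0) = (-1)·(-2)/[(2)·(1)] = 1
Sum: 5·(3) + 3·(-3) + (-3)·(1) = 3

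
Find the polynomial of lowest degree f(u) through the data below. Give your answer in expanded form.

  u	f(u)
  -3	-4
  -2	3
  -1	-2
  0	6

f(u) = (25/6)u^3 + 19u^2 + (137/6)u + 6

Newton's divided differences:
f[-3,-2] = (3 - (-4)) / (-2 - (-3)) = 7
f[-2,-1] = (-2 - 3) / (-1 - (-2)) = -5
f[-1,0] = (6 - (-2)) / (0 - (-1)) = 8
f[-3,-2,-1] = (-5 - 7) / (-1 - (-3)) = -6
f[-2,-1,0] = (8 - (-5)) / (0 - (-2)) = 13/2
f[-3,-2,-1,0] = (13/2 - (-6)) / (0 - (-3)) = 25/6
f(u) = -4 + 7·(u + 3) + (-6)·(u + 3)(u + 2) + (25/6)·(u + 3)(u + 2)(u + 1)
Expanding: f(u) = (25/6)u^3 + 19u^2 + (137/6)u + 6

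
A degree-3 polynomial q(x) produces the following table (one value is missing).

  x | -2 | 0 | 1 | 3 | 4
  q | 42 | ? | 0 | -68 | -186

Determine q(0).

-2

The 4 known values determine q uniquely (degree ≤ 3).
Evaluate each Lagrange basis at x = 0:
L_0(0) = (-1)·(-3)·(-4)/[(-3)·(-5)·(-6)] = 2/15
L_1(0) = (2)·(-3)·(-4)/[(3)·(-2)·(-3)] = 4/3
L_2(0) = (2)·(-1)·(-4)/[(5)·(2)·(-1)] = -4/5
L_3(0) = (2)·(-1)·(-3)/[(6)·(3)·(1)] = 1/3
Sum: 42·(2/15) + 0 + (-68)·(-4/5) + (-186)·(1/3) = -2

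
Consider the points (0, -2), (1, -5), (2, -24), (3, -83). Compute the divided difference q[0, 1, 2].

q[0,1] = (-5 - (-2)) / (1 - 0) = -3
q[1,2] = (-24 - (-5)) / (2 - 1) = -19
q[0,1,2] = (-19 - (-3)) / (2 - 0) = -8

-8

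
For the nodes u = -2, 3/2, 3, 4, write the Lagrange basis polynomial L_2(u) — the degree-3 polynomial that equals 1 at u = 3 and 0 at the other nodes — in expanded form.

L_2(u) = -(2/15)u^3 + (7/15)u^2 + (2/3)u - 8/5

L_2(u) = (u + 2)(u - 3/2)(u - 4) / [(5)·(3/2)·(-1)]
       = (u^3 - (7/2)u^2 - 5u + 12) / (-15/2)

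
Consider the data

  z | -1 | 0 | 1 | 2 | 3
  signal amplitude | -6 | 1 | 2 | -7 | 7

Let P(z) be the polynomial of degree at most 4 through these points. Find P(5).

421

L_0(5) = (5)·(4)·(3)·(2)/[(-1)·(-2)·(-3)·(-4)] = 5
L_1(5) = (6)·(4)·(3)·(2)/[(1)·(-1)·(-2)·(-3)] = -24
L_2(5) = (6)·(5)·(3)·(2)/[(2)·(1)·(-1)·(-2)] = 45
L_3(5) = (6)·(5)·(4)·(2)/[(3)·(2)·(1)·(-1)] = -40
L_4(5) = (6)·(5)·(4)·(3)/[(4)·(3)·(2)·(1)] = 15
Sum: (-6)·(5) + 1·(-24) + 2·(45) + (-7)·(-40) + 7·(15) = 421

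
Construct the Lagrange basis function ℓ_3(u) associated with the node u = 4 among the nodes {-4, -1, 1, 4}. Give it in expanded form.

ℓ_3(u) = (u + 4)(u + 1)(u - 1) / [(8)·(5)·(3)]
       = (u^3 + 4u^2 - u - 4) / (120)

ℓ_3(u) = (1/120)u^3 + (1/30)u^2 - (1/120)u - 1/30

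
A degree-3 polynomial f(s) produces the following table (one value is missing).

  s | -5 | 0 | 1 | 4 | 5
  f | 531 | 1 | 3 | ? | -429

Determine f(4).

-207

The 4 known values determine f uniquely (degree ≤ 3).
Evaluate each Lagrange basis at s = 4:
L_0(4) = (4)·(3)·(-1)/[(-5)·(-6)·(-10)] = 1/25
L_1(4) = (9)·(3)·(-1)/[(5)·(-1)·(-5)] = -27/25
L_2(4) = (9)·(4)·(-1)/[(6)·(1)·(-4)] = 3/2
L_3(4) = (9)·(4)·(3)/[(10)·(5)·(4)] = 27/50
Sum: 531·(1/25) + 1·(-27/25) + 3·(3/2) + (-429)·(27/50) = -207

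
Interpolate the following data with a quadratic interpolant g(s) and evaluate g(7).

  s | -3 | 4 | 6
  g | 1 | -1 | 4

52/7

Evaluate each Lagrange basis at s = 7:
L_0(7) = (3)·(1)/[(-7)·(-9)] = 1/21
L_1(7) = (10)·(1)/[(7)·(-2)] = -5/7
L_2(7) = (10)·(3)/[(9)·(2)] = 5/3
Sum: 1·(1/21) + (-1)·(-5/7) + 4·(5/3) = 52/7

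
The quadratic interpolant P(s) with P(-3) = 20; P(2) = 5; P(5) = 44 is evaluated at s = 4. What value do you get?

L_0(4) = (2)·(-1)/[(-5)·(-8)] = -1/20
L_1(4) = (7)·(-1)/[(5)·(-3)] = 7/15
L_2(4) = (7)·(2)/[(8)·(3)] = 7/12
Sum: 20·(-1/20) + 5·(7/15) + 44·(7/12) = 27

27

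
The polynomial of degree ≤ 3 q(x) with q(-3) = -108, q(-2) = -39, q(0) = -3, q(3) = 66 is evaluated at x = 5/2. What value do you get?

291/8

L_0(5/2) = (9/2)·(5/2)·(-1/2)/[(-1)·(-3)·(-6)] = 5/16
L_1(5/2) = (11/2)·(5/2)·(-1/2)/[(1)·(-2)·(-5)] = -11/16
L_2(5/2) = (11/2)·(9/2)·(-1/2)/[(3)·(2)·(-3)] = 11/16
L_3(5/2) = (11/2)·(9/2)·(5/2)/[(6)·(5)·(3)] = 11/16
Sum: (-108)·(5/16) + (-39)·(-11/16) + (-3)·(11/16) + 66·(11/16) = 291/8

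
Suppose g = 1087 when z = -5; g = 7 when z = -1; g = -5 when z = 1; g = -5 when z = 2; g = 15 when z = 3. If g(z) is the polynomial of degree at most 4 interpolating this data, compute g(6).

735

Evaluate each Lagrange basis at z = 6:
L_0(6) = (7)·(5)·(4)·(3)/[(-4)·(-6)·(-7)·(-8)] = 5/16
L_1(6) = (11)·(5)·(4)·(3)/[(4)·(-2)·(-3)·(-4)] = -55/8
L_2(6) = (11)·(7)·(4)·(3)/[(6)·(2)·(-1)·(-2)] = 77/2
L_3(6) = (11)·(7)·(5)·(3)/[(7)·(3)·(1)·(-1)] = -55
L_4(6) = (11)·(7)·(5)·(4)/[(8)·(4)·(2)·(1)] = 385/16
Sum: 1087·(5/16) + 7·(-55/8) + (-5)·(77/2) + (-5)·(-55) + 15·(385/16) = 735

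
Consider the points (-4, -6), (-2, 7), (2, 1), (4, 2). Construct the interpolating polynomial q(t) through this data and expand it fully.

q(t) = (5/24)t^3 - (1/2)t^2 - (7/3)t + 6

Build the Lagrange basis polynomials:
L_0(t) = (t + 2)(t - 2)(t - 4) / [-96] = -(1/96)t^3 + (1/24)t^2 + (1/24)t - 1/6
L_1(t) = (t + 4)(t - 2)(t - 4) / [48] = (1/48)t^3 - (1/24)t^2 - (1/3)t + 2/3
L_2(t) = (t + 4)(t + 2)(t - 4) / [-48] = -(1/48)t^3 - (1/24)t^2 + (1/3)t + 2/3
L_3(t) = (t + 4)(t + 2)(t - 2) / [96] = (1/96)t^3 + (1/24)t^2 - (1/24)t - 1/6
q(t) = (-6)·L_0 + 7·L_1 + 1·L_2 + 2·L_3
  (-6)·L_0(t) = (1/16)t^3 - (1/4)t^2 - (1/4)t + 1
  7·L_1(t) = (7/48)t^3 - (7/24)t^2 - (7/3)t + 14/3
  1·L_2(t) = -(1/48)t^3 - (1/24)t^2 + (1/3)t + 2/3
  2·L_3(t) = (1/48)t^3 + (1/12)t^2 - (1/12)t - 1/3
Adding term by term: (5/24)t^3 - (1/2)t^2 - (7/3)t + 6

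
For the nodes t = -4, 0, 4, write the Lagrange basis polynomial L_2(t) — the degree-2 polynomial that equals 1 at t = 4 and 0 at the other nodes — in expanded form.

L_2(t) = (1/32)t^2 + (1/8)t

L_2(t) = (t + 4)t / [(8)·(4)]
       = (t^2 + 4t) / (32)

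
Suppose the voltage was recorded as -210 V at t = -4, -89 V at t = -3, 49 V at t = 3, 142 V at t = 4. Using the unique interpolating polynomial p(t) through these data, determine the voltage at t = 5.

303

L_0(5) = (8)·(2)·(1)/[(-1)·(-7)·(-8)] = -2/7
L_1(5) = (9)·(2)·(1)/[(1)·(-6)·(-7)] = 3/7
L_2(5) = (9)·(8)·(1)/[(7)·(6)·(-1)] = -12/7
L_3(5) = (9)·(8)·(2)/[(8)·(7)·(1)] = 18/7
Sum: (-210)·(-2/7) + (-89)·(3/7) + 49·(-12/7) + 142·(18/7) = 303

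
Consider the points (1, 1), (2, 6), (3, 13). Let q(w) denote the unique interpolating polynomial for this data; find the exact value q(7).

L_0(7) = (5)·(4)/[(-1)·(-2)] = 10
L_1(7) = (6)·(4)/[(1)·(-1)] = -24
L_2(7) = (6)·(5)/[(2)·(1)] = 15
Sum: 1·(10) + 6·(-24) + 13·(15) = 61

61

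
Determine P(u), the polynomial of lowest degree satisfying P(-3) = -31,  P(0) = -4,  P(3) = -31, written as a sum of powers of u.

P(u) = -3u^2 - 4

Newton's divided differences:
P[-3,0] = (-4 - (-31)) / (0 - (-3)) = 9
P[0,3] = (-31 - (-4)) / (3 - 0) = -9
P[-3,0,3] = (-9 - 9) / (3 - (-3)) = -3
P(u) = -31 + 9·(u + 3) + (-3)·(u + 3)u
Expanding: P(u) = -3u^2 - 4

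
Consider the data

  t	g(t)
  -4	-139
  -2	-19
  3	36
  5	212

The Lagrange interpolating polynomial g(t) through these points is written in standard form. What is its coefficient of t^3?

2

The leading coefficient equals the top divided difference g[-4,-2,3,5].
g[-4,-2] = (-19 - (-139)) / (-2 - (-4)) = 60
g[-2,3] = (36 - (-19)) / (3 - (-2)) = 11
g[3,5] = (212 - 36) / (5 - 3) = 88
g[-4,-2,3] = (11 - 60) / (3 - (-4)) = -7
g[-2,3,5] = (88 - 11) / (5 - (-2)) = 11
g[-4,-2,3,5] = (11 - (-7)) / (5 - (-4)) = 2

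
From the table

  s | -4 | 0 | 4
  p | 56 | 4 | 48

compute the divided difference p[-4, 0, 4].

p[-4,0] = (4 - 56) / (0 - (-4)) = -13
p[0,4] = (48 - 4) / (4 - 0) = 11
p[-4,0,4] = (11 - (-13)) / (4 - (-4)) = 3

3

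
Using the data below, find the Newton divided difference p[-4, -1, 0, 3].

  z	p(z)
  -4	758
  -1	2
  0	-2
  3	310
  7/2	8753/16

p[-4,-1] = (2 - 758) / (-1 - (-4)) = -252
p[-1,0] = (-2 - 2) / (0 - (-1)) = -4
p[0,3] = (310 - (-2)) / (3 - 0) = 104
p[-4,-1,0] = (-4 - (-252)) / (0 - (-4)) = 62
p[-1,0,3] = (104 - (-4)) / (3 - (-1)) = 27
p[-4,-1,0,3] = (27 - 62) / (3 - (-4)) = -5

-5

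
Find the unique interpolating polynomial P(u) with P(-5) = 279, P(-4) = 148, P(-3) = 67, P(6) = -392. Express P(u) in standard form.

P(u) = -2u^3 + u^2 + 4

Build the Lagrange basis polynomials:
L_0(u) = (u + 4)(u + 3)(u - 6) / [-22] = -(1/22)u^3 - (1/22)u^2 + (15/11)u + 36/11
L_1(u) = (u + 5)(u + 3)(u - 6) / [10] = (1/10)u^3 + (1/5)u^2 - (33/10)u - 9
L_2(u) = (u + 5)(u + 4)(u - 6) / [-18] = -(1/18)u^3 - (1/6)u^2 + (17/9)u + 20/3
L_3(u) = (u + 5)(u + 4)(u + 3) / [990] = (1/990)u^3 + (2/165)u^2 + (47/990)u + 2/33
P(u) = 279·L_0 + 148·L_1 + 67·L_2 + (-392)·L_3
  279·L_0(u) = -(279/22)u^3 - (279/22)u^2 + (4185/11)u + 10044/11
  148·L_1(u) = (74/5)u^3 + (148/5)u^2 - (2442/5)u - 1332
  67·L_2(u) = -(67/18)u^3 - (67/6)u^2 + (1139/9)u + 1340/3
  (-392)·L_3(u) = -(196/495)u^3 - (784/165)u^2 - (9212/495)u - 784/33
Adding term by term: -2u^3 + u^2 + 4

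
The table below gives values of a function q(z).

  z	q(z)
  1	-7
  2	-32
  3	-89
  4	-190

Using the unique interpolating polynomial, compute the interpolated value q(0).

Using Newton's divided-difference form:
q[1,2] = (-32 - (-7)) / (2 - 1) = -25
q[2,3] = (-89 - (-32)) / (3 - 2) = -57
q[3,4] = (-190 - (-89)) / (4 - 3) = -101
q[1,2,3] = (-57 - (-25)) / (3 - 1) = -16
q[2,3,4] = (-101 - (-57)) / (4 - 2) = -22
q[1,2,3,4] = (-22 - (-16)) / (4 - 1) = -2
q(0) = -7 + (-25)·(-1) + (-16)·(-1)·(-2) + (-2)·(-1)·(-2)·(-3) = -2

-2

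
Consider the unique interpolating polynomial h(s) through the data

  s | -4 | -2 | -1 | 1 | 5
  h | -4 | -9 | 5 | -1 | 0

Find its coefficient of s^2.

Build the Lagrange basis polynomials:
L_0(s) = (s + 2)(s + 1)(s - 1)(s - 5) / [270] = (1/270)s^4 - (1/90)s^3 - (11/270)s^2 + (1/90)s + 1/27
L_1(s) = (s + 4)(s + 1)(s - 1)(s - 5) / [-42] = -(1/42)s^4 + (1/42)s^3 + (1/2)s^2 - (1/42)s - 10/21
L_2(s) = (s + 4)(s + 2)(s - 1)(s - 5) / [36] = (1/36)s^4 - (23/36)s^2 - (1/2)s + 10/9
L_3(s) = (s + 4)(s + 2)(s + 1)(s - 5) / [-120] = -(1/120)s^4 - (1/60)s^3 + (7/40)s^2 + (31/60)s + 1/3
L_4(s) = (s + 4)(s + 2)(s + 1)(s - 1) / [1512] = (1/1512)s^4 + (1/252)s^3 + (1/216)s^2 - (1/252)s - 1/189
h(s) = (-4)·L_0 + (-9)·L_1 + 5·L_2 + (-1)·L_3 + 0·L_4
Only the coefficient of s^2 is needed; take it from each L_i and combine:
(-4)·(-11/270) + (-9)·(1/2) + 5·(-23/36) + (-1)·(7/40) + 0·(1/216) = -8323/1080

-8323/1080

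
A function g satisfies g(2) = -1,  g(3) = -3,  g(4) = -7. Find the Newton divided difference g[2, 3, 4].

-1

g[2,3] = (-3 - (-1)) / (3 - 2) = -2
g[3,4] = (-7 - (-3)) / (4 - 3) = -4
g[2,3,4] = (-4 - (-2)) / (4 - 2) = -1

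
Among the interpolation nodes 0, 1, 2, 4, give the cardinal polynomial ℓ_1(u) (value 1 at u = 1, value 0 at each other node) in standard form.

ℓ_1(u) = (1/3)u^3 - 2u^2 + (8/3)u

ℓ_1(u) = u(u - 2)(u - 4) / [(1)·(-1)·(-3)]
       = (u^3 - 6u^2 + 8u) / (3)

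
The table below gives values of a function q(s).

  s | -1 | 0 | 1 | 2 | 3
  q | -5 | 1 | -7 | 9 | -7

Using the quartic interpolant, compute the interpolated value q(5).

L_0(5) = (5)·(4)·(3)·(2)/[(-1)·(-2)·(-3)·(-4)] = 5
L_1(5) = (6)·(4)·(3)·(2)/[(1)·(-1)·(-2)·(-3)] = -24
L_2(5) = (6)·(5)·(3)·(2)/[(2)·(1)·(-1)·(-2)] = 45
L_3(5) = (6)·(5)·(4)·(2)/[(3)·(2)·(1)·(-1)] = -40
L_4(5) = (6)·(5)·(4)·(3)/[(4)·(3)·(2)·(1)] = 15
Sum: (-5)·(5) + 1·(-24) + (-7)·(45) + 9·(-40) + (-7)·(15) = -829

-829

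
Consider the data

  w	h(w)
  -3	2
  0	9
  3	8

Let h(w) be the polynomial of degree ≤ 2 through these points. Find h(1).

Evaluate each Lagrange basis at w = 1:
L_0(1) = (1)·(-2)/[(-3)·(-6)] = -1/9
L_1(1) = (4)·(-2)/[(3)·(-3)] = 8/9
L_2(1) = (4)·(1)/[(6)·(3)] = 2/9
Sum: 2·(-1/9) + 9·(8/9) + 8·(2/9) = 86/9

86/9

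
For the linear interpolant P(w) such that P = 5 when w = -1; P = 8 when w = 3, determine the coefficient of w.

3/4

The leading coefficient equals the top divided difference P[-1,3].
P[-1,3] = (8 - 5) / (3 - (-1)) = 3/4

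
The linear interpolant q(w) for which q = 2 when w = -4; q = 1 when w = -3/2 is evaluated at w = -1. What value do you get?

L_0(-1) = (1/2)/[(-5/2)] = -1/5
L_1(-1) = (3)/[(5/2)] = 6/5
Sum: 2·(-1/5) + 1·(6/5) = 4/5

4/5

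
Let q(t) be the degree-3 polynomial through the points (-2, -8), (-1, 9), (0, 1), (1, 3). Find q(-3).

-85

Using Newton's divided-difference form:
q[-2,-1] = (9 - (-8)) / (-1 - (-2)) = 17
q[-1,0] = (1 - 9) / (0 - (-1)) = -8
q[0,1] = (3 - 1) / (1 - 0) = 2
q[-2,-1,0] = (-8 - 17) / (0 - (-2)) = -25/2
q[-1,0,1] = (2 - (-8)) / (1 - (-1)) = 5
q[-2,-1,0,1] = (5 - (-25/2)) / (1 - (-2)) = 35/6
q(-3) = -8 + 17·(-1) + (-25/2)·(-1)·(-2) + (35/6)·(-1)·(-2)·(-3) = -85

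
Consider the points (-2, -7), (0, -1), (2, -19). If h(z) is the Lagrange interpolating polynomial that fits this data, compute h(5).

Evaluate each Lagrange basis at z = 5:
L_0(5) = (5)·(3)/[(-2)·(-4)] = 15/8
L_1(5) = (7)·(3)/[(2)·(-2)] = -21/4
L_2(5) = (7)·(5)/[(4)·(2)] = 35/8
Sum: (-7)·(15/8) + (-1)·(-21/4) + (-19)·(35/8) = -91

-91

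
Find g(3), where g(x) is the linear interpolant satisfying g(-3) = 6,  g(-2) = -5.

Evaluate each Lagrange basis at x = 3:
L_0(3) = (5)/[(-1)] = -5
L_1(3) = (6)/[(1)] = 6
Sum: 6·(-5) + (-5)·(6) = -60

-60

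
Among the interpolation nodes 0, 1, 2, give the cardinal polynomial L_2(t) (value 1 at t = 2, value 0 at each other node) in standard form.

L_2(t) = (1/2)t^2 - (1/2)t

L_2(t) = t(t - 1) / [(2)·(1)]
       = (t^2 - t) / (2)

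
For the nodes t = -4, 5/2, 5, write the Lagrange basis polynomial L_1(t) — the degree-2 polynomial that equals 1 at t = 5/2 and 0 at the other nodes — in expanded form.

L_1(t) = -(4/65)t^2 + (4/65)t + 16/13

L_1(t) = (t + 4)(t - 5) / [(13/2)·(-5/2)]
       = (t^2 - t - 20) / (-65/4)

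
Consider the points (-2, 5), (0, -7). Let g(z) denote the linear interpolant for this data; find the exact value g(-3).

L_0(-3) = (-3)/[(-2)] = 3/2
L_1(-3) = (-1)/[(2)] = -1/2
Sum: 5·(3/2) + (-7)·(-1/2) = 11

11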